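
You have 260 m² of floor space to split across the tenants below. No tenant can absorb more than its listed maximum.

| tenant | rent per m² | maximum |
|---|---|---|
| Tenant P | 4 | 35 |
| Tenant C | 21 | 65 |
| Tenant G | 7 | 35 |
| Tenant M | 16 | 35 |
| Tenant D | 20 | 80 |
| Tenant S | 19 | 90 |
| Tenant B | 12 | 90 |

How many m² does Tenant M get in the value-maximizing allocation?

25

Rank by rent per m²: Tenant C 21 > Tenant D 20 > Tenant S 19 > Tenant M 16 > Tenant B 12 > Tenant G 7 > Tenant P 4.
Give Tenant C 65 to hit its cap of 65 → 195 left.
Tenant D takes 80 to reach its cap of 80 → 115 left.
Tenant S: +90 to 90 (cap) → 25 left.
Tenant M has room for 35 but only 25 remain, so it gets 25.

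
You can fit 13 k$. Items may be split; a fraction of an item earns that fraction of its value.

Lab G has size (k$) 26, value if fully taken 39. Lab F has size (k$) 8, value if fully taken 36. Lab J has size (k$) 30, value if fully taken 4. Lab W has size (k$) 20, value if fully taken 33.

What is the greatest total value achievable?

44.25

Sort by value density: Lab F 36/8≈4.5, Lab W 33/20≈1.65, Lab G 39/26≈1.5, Lab J 4/30≈0.133.
All 8 k$ of Lab F fit (value 36) — 5 remain.
5 k$ left: a 5/20 share of Lab W gives 33×5/20 = 8.25.
Total value = 44.25.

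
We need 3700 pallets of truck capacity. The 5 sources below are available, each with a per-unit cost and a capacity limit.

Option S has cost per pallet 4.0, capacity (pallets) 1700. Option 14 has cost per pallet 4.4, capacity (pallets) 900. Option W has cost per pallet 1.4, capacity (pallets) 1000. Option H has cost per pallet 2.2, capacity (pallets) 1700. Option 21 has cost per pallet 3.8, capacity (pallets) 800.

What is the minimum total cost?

Fill from the cheapest source first.
Option W at 1.4: take all 1000 pallets — 2700 still needed.
Option H (2.2): use full 1700 — 1000 pallets to go.
Take 800 from Option 21 at 3.8 — need 200 more.
Option S at 4.0: take 200 of its 1700 — requirement met.
Option 14: unused.
Cost = 1000×1.4 + 1700×2.2 + 800×3.8 + 200×4.0 = 8980.

8980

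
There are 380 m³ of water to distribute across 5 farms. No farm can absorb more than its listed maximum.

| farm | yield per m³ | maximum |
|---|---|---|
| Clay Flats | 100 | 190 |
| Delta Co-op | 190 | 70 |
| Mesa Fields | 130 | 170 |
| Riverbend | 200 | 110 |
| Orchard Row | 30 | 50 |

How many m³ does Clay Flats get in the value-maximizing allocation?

Rank by yield per m³: Riverbend 200 > Delta Co-op 190 > Mesa Fields 130 > Clay Flats 100 > Orchard Row 30.
Riverbend takes 110 to reach its cap of 110 → 270 left.
Delta Co-op: +70 to 70 (cap) → 200 left.
Give Mesa Fields 170 to hit its cap of 170 → 30 left.
Only 30 left; Clay Flats takes them to reach 30.

30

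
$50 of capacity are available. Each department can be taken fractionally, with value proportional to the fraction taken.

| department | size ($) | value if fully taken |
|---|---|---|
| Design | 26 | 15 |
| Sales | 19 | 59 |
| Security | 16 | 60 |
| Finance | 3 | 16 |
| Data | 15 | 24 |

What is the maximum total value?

154.2

Rank by value-to-size ratio: Finance 16/3≈5.33, Security 60/16≈3.75, Sales 59/19≈3.11, Data 24/15≈1.6, Design 15/26≈0.577.
All 3 $ of Finance fit (value 16) → 47 remain.
All 16 $ of Security fit (value 60) → 31 remain.
Sales: take in full, 19 $ for value 59 → 12 left.
12 $ left: a 12/15 share of Data gives 24×12/15 = 19.2.
Total value = 154.2.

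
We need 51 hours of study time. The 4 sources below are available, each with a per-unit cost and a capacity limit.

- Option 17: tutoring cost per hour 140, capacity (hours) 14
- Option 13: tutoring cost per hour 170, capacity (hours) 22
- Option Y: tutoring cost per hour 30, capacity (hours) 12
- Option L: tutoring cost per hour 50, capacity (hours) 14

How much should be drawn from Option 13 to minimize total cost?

11

Fill from the cheapest source first.
Take 12 from Option Y at 30 ; need 39 more.
Option L at 50: take all 14 hours ; 25 still needed.
Option 17 at 140: take all 14 hours ; 11 still needed.
Option 13 (170): take the remaining 11 ; done.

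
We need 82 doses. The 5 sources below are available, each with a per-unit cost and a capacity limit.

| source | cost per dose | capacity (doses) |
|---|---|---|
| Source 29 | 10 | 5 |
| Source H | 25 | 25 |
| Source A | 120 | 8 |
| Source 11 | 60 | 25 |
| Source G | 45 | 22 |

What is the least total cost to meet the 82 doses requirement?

Cheapest first:
Source 29 (10): use full 5 — 77 doses to go.
Take 25 from Source H at 25 — need 52 more.
Take 22 from Source G at 45 — need 30 more.
Take 25 from Source 11 at 60 — need 5 more.
Source A (120): take the remaining 5 — done.
Cost = 5×10 + 25×25 + 22×45 + 25×60 + 5×120 = 3765.

3765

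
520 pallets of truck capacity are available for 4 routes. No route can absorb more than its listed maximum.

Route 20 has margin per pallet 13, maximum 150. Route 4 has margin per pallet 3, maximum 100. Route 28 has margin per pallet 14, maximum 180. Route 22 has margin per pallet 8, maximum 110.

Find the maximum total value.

Order the routes by margin per pallet: Route 28 14 > Route 20 13 > Route 22 8 > Route 4 3.
Give Route 28 180 to hit its cap of 180 — 340 left.
Route 20 takes 150 to reach its cap of 150 — 190 left.
Give Route 22 110 to hit its cap of 110 — 80 left.
Route 4 has room for 100 but only 80 remain, so it gets 80.
Total = 13×150 + 3×80 + 14×180 + 8×110 = 5590.

5590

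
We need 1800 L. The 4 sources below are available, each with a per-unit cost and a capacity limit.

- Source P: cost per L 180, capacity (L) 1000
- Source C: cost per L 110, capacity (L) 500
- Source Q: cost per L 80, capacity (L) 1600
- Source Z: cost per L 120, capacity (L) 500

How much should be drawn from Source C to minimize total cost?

Use sources in increasing cost order.
Source Q (80): use full 1600 — 200 L to go.
Take 200 from Source C at 110 to finish.
Source Z, Source P: unused.

200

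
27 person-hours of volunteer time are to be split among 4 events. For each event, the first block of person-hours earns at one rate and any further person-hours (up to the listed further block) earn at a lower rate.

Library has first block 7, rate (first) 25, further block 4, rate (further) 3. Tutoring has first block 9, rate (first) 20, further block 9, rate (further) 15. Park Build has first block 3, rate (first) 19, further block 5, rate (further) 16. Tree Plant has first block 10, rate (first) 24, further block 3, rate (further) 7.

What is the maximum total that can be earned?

614

Treat each block as its own option and order by rate: Library/T1 25 > Tree Plant/T1 24 > Tutoring/T1 20 > Park Build/T1 19 > Park Build/T2 16 > Tutoring/T2 15 > Tree Plant/T2 7 > Library/T2 3.
Library/T1 (25): +7 → 20 left.
Tree Plant T1 at 24: fill all 10 → 10 left.
Tutoring T1 at 20: fill all 9 → 1 left.
Park Build/T1: +1 of 3 at 19; pool empty.
Total = 25×7 + 24×10 + 20×9 + 19×1 = 614.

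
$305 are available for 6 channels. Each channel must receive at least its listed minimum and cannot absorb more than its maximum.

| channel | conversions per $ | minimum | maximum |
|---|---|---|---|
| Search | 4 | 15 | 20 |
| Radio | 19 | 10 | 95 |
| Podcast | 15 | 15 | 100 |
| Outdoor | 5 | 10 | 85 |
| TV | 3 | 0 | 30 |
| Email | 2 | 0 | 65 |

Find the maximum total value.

Meeting every minimum uses 15+10+15+10+0+0 = 50 $, leaving 255.
Highest conversions per $ first: Radio 19 > Podcast 15 > Outdoor 5 > Search 4 > TV 3 > Email 2.
Give Radio 85 more to hit its cap of 95 → 170 left.
Podcast: +85 to 100 (cap) → 85 left.
Outdoor takes 75 more to reach its cap of 85 → 10 left.
Give Search 5 more to hit its cap of 20 → 5 left.
Only 5 left; TV takes them to reach 5.
Total = 4×20 + 19×95 + 15×100 + 5×85 + 3×5 = 3825.

3825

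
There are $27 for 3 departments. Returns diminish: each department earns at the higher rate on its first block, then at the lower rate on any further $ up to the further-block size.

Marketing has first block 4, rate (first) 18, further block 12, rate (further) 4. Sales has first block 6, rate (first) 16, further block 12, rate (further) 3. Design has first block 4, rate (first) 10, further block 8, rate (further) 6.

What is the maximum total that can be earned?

Rank every tier by rate: Marketing/T1 18 > Sales/T1 16 > Design/T1 10 > Design/T2 6 > Marketing/T2 4 > Sales/T2 3.
Fill Marketing T1 block (4 at 18) ; 23 left.
Sales/T1 (16): +6 ; 17 left.
Design T1 at 10: fill all 4 ; 13 left.
Design/T2 (6): +8 ; 5 left.
Marketing T2 at 4: only 5 left, fill 5.
Total = 18×4 + 16×6 + 10×4 + 6×8 + 4×5 = 276.

276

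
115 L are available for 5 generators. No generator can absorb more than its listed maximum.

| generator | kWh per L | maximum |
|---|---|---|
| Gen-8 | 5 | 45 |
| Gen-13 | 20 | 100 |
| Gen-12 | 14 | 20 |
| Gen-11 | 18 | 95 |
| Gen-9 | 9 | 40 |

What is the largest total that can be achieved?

2270

Rank by kWh per L: Gen-13 20 > Gen-11 18 > Gen-12 14 > Gen-9 9 > Gen-8 5.
Gen-13 takes 100 to reach its cap of 100 — 15 left.
Gen-11 has room for 95 but only 15 remain, so it gets 15.
Total = 20×100 + 18×15 = 2270.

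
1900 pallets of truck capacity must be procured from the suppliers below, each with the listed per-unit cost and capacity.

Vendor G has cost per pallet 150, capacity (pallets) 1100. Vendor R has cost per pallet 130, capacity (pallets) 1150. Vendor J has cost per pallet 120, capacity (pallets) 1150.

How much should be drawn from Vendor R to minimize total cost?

Fill from the cheapest supplier first.
Vendor J at 120: take all 1150 pallets — 750 still needed.
Vendor R (130): take the remaining 750 — done.
Vendor G: unused.

750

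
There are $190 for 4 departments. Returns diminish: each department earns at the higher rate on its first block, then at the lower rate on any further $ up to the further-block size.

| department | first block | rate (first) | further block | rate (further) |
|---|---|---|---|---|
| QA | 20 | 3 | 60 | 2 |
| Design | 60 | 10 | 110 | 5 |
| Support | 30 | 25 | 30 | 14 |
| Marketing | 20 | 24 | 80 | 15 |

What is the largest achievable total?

3150

Order all 8 blocks by rate: Support/first 25 > Marketing/first 24 > Marketing/second 15 > Support/second 14 > Design/first 10 > Design/second 5 > QA/first 3 > QA/second 2.
Fill Support first block (30 at 25) → 160 left.
Marketing first at 24: fill all 20 → 140 left.
Fill Marketing second block (80 at 15) → 60 left.
Support/second (14): +30 → 30 left.
Design first at 10: only 30 left, fill 30.
Total = 25×30 + 24×20 + 15×80 + 14×30 + 10×30 = 3150.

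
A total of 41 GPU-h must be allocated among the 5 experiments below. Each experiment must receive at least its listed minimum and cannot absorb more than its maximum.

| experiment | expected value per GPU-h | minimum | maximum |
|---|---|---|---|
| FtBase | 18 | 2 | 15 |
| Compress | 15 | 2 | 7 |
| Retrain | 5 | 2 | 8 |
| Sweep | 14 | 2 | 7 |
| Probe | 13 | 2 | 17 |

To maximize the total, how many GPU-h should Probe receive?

10

Meeting every minimum uses 2+2+2+2+2 = 10 GPU-h, leaving 31.
Order the experiments by expected value per GPU-h: FtBase 18 > Compress 15 > Sweep 14 > Probe 13 > Retrain 5.
FtBase: +13 to 15 (cap) → 18 left.
Compress takes 5 more to reach its cap of 7 → 13 left.
Sweep: +5 to 7 (cap) → 8 left.
Only 8 left; Probe takes them to reach 10.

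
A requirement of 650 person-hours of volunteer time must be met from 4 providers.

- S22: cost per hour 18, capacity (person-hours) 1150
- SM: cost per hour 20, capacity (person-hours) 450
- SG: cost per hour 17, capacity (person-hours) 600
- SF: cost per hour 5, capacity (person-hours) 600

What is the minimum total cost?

3850

Use providers in increasing cost order.
Take 600 from SF at 5 → need 50 more.
SG at 17: take 50 of its 600 → requirement met.
S22, SM: unused.
Cost = 600×5 + 50×17 = 3850.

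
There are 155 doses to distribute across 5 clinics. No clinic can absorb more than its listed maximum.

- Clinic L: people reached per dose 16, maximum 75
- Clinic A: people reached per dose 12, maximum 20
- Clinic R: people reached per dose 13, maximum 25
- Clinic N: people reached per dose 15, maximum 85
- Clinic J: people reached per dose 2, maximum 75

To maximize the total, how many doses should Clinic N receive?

Highest people reached per dose first: Clinic L 16 > Clinic N 15 > Clinic R 13 > Clinic A 12 > Clinic J 2.
Give Clinic L 75 to hit its cap of 75 ; 80 left.
Clinic N has room for 85 but only 80 remain, so it gets 80.

80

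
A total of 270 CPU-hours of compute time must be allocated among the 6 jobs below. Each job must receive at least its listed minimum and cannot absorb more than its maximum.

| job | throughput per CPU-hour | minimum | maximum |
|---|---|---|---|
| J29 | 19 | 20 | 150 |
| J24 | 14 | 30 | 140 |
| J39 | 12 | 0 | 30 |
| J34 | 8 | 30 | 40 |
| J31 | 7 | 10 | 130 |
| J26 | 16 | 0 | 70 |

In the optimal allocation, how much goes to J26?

50

Meeting every minimum uses 20+30+0+30+10+0 = 90 CPU-hours, leaving 180.
Order the jobs by throughput per CPU-hour: J29 19 > J26 16 > J24 14 > J39 12 > J34 8 > J31 7.
J29: +130 to 150 (cap) ; 50 left.
J26: +50 (room for 70) → 50. Pool exhausted.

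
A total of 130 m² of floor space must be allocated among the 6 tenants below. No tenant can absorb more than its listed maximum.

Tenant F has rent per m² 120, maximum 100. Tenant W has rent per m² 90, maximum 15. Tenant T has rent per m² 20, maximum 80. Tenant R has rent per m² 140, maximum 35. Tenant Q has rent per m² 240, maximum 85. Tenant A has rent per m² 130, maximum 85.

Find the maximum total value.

Rank by rent per m²: Tenant Q 240 > Tenant R 140 > Tenant A 130 > Tenant F 120 > Tenant W 90 > Tenant T 20.
Tenant Q: +85 to 85 (cap) — 45 left.
Give Tenant R 35 to hit its cap of 35 — 10 left.
Tenant A has room for 85 but only 10 remain, so it gets 10.
Total = 140×35 + 240×85 + 130×10 = 26600.

26600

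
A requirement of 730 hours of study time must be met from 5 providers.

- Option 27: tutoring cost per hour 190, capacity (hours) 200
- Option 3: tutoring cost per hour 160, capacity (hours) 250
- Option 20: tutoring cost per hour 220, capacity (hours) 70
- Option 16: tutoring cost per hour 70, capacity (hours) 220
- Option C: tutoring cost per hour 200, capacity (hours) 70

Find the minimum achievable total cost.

Use providers in increasing cost order.
Take 220 from Option 16 at 70 ; need 510 more.
Take 250 from Option 3 at 160 ; need 260 more.
Option 27 at 190: take all 200 hours ; 60 still needed.
Option C (200): take the remaining 60 ; done.
Option 20: unused.
Cost = 220×70 + 250×160 + 200×190 + 60×200 = 105400.

105400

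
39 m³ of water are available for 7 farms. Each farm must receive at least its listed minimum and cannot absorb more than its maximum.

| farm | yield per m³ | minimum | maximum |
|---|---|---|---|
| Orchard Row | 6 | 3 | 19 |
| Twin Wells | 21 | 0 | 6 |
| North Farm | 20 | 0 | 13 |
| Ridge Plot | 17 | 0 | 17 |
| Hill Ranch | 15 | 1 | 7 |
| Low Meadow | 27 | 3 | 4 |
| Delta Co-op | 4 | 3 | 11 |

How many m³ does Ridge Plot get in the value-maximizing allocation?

Meeting every minimum uses 3+0+0+0+1+3+3 = 10 m³, leaving 29.
Highest yield per m³ first: Low Meadow 27 > Twin Wells 21 > North Farm 20 > Ridge Plot 17 > Hill Ranch 15 > Orchard Row 6 > Delta Co-op 4.
Low Meadow takes 1 more to reach its cap of 4 — 28 left.
Give Twin Wells 6 more to hit its cap of 6 — 22 left.
Give North Farm 13 more to hit its cap of 13 — 9 left.
Ridge Plot has room for 17 more but only 9 remain, so it gets 9.

9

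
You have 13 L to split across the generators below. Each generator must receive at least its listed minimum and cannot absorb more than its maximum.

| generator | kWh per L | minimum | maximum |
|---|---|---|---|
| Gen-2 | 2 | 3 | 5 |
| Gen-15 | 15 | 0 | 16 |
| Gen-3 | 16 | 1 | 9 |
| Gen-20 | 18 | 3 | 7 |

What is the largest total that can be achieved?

Meeting every minimum uses 3+0+1+3 = 7 L, leaving 6.
Order the generators by kWh per L: Gen-20 18 > Gen-3 16 > Gen-15 15 > Gen-2 2.
Gen-20: +4 to 7 (cap) ; 2 left.
Gen-3: +2 (room for 8) → 3. Pool exhausted.
Total = 2×3 + 16×3 + 18×7 = 180.

180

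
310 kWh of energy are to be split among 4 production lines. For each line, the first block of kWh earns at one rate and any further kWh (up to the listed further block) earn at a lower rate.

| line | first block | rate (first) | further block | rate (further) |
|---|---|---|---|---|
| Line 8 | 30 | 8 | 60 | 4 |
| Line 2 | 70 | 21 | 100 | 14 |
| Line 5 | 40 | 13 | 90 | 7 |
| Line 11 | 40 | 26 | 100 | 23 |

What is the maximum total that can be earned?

Order all 8 blocks by rate: Line 11/first 26 > Line 11/second 23 > Line 2/first 21 > Line 2/second 14 > Line 5/first 13 > Line 8/first 8 > Line 5/second 7 > Line 8/second 4.
Line 11/first (26): +40 ; 270 left.
Line 11/second (23): +100 ; 170 left.
Line 2 first at 21: fill all 70 ; 100 left.
Line 2/second (14): +100 ; 0 left.
Total = 26×40 + 23×100 + 21×70 + 14×100 = 6210.

6210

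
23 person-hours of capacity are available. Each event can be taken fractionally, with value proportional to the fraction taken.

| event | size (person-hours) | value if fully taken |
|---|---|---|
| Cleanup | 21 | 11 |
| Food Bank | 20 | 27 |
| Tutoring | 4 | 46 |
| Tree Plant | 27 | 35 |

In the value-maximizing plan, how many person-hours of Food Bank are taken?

19

Best value per unit of size first: Tutoring 46/4≈11.5, Food Bank 27/20≈1.35, Tree Plant 35/27≈1.3, Cleanup 11/21≈0.524.
Take all of Tutoring (4 person-hours, value 46) ; 19 person-hours left.
19 person-hours left: a 19/20 share of Food Bank gives 27×19/20 = 25.65.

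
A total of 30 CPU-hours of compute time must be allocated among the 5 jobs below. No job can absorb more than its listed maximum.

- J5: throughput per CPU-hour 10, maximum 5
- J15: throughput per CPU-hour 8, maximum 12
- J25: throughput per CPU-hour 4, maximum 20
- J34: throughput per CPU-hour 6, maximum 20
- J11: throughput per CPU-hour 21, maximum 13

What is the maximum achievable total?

Order the jobs by throughput per CPU-hour: J11 21 > J5 10 > J15 8 > J34 6 > J25 4.
Give J11 13 to hit its cap of 13 ; 17 left.
Give J5 5 to hit its cap of 5 ; 12 left.
J15 takes 12 to reach its cap of 12 ; 0 left.
Total = 10×5 + 8×12 + 21×13 = 419.

419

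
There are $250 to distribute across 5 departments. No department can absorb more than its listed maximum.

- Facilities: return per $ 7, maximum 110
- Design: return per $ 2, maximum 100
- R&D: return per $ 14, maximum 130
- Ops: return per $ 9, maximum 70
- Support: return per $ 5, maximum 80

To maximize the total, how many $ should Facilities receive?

50

Order the departments by return per $: R&D 14 > Ops 9 > Facilities 7 > Support 5 > Design 2.
Give R&D 130 to hit its cap of 130 → 120 left.
Give Ops 70 to hit its cap of 70 → 50 left.
Facilities has room for 110 but only 50 remain, so it gets 50.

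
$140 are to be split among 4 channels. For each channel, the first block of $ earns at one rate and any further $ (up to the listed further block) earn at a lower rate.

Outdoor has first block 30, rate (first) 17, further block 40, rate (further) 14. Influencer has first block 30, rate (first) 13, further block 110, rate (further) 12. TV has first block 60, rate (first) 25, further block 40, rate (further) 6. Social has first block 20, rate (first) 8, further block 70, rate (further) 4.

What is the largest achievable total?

2700

Treat each block as its own option and order by rate: TV/first 25 > Outdoor/first 17 > Outdoor/second 14 > Influencer/first 13 > Influencer/second 12 > Social/first 8 > TV/second 6 > Social/second 4.
Fill TV first block (60 at 25) → 80 left.
Outdoor first at 17: fill all 30 → 50 left.
Outdoor second at 14: fill all 40 → 10 left.
10 remain; put them into Influencer first at 13.
Total = 25×60 + 17×30 + 14×40 + 13×10 = 2700.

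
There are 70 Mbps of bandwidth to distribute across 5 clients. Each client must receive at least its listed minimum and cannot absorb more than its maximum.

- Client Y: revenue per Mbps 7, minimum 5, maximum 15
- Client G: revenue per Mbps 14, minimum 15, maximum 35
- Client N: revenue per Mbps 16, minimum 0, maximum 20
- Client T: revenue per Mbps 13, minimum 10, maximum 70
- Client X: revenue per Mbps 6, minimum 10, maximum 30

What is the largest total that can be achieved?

Meeting every minimum uses 5+15+0+10+10 = 40 Mbps, leaving 30.
Rank by revenue per Mbps: Client N 16 > Client G 14 > Client T 13 > Client Y 7 > Client X 6.
Give Client N 20 more to hit its cap of 20 — 10 left.
Only 10 left; Client G takes them to reach 25.
Total = 7×5 + 14×25 + 16×20 + 13×10 + 6×10 = 895.

895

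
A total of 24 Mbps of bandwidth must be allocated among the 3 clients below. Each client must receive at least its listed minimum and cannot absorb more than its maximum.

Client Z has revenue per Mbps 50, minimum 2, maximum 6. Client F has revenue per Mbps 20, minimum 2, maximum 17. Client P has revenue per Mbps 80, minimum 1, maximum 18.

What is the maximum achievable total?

Meeting every minimum uses 2+2+1 = 5 Mbps, leaving 19.
Order the clients by revenue per Mbps: Client P 80 > Client Z 50 > Client F 20.
Client P takes 17 more to reach its cap of 18 — 2 left.
Client Z: +2 (room for 4) → 4. Pool exhausted.
Total = 50×4 + 20×2 + 80×18 = 1680.

1680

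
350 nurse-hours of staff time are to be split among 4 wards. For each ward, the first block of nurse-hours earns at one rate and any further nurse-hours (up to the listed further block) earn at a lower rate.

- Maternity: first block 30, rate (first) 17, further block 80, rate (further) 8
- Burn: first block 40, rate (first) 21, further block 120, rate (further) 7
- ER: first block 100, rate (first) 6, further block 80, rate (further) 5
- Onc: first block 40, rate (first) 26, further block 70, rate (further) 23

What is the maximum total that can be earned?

Rank every tier by rate: Onc/first 26 > Onc/second 23 > Burn/first 21 > Maternity/first 17 > Maternity/second 8 > Burn/second 7 > ER/first 6 > ER/second 5.
Onc first at 26: fill all 40 ; 310 left.
Fill Onc second block (70 at 23) ; 240 left.
Fill Burn first block (40 at 21) ; 200 left.
Maternity first at 17: fill all 30 ; 170 left.
Fill Maternity second block (80 at 8) ; 90 left.
Burn second at 7: only 90 left, fill 90.
Total = 26×40 + 23×70 + 21×40 + 17×30 + 8×80 + 7×90 = 5270.

5270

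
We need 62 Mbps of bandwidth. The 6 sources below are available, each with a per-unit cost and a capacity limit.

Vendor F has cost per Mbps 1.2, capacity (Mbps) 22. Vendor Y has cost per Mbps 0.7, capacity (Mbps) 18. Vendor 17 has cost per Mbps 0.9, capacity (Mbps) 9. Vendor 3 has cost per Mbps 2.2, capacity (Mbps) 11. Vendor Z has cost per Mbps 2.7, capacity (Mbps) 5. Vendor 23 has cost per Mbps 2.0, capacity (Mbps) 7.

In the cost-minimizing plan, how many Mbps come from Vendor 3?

Use sources in increasing cost order.
Take 18 from Vendor Y at 0.7 → need 44 more.
Vendor 17 at 0.9: take all 9 Mbps → 35 still needed.
Take 22 from Vendor F at 1.2 → need 13 more.
Take 7 from Vendor 23 at 2.0 → need 6 more.
Vendor 3 at 2.2: take 6 of its 11 → requirement met.
Vendor Z: unused.

6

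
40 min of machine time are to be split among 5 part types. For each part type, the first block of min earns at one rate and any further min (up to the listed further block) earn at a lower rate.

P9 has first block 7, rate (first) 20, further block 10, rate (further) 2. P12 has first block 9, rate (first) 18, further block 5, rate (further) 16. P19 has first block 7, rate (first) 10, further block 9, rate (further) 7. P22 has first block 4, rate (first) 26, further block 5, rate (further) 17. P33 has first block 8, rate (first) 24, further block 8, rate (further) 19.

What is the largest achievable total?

Rank every tier by rate: P22/first 26 > P33/first 24 > P9/first 20 > P33/second 19 > P12/first 18 > P22/second 17 > P12/second 16 > P19/first 10 > P19/second 7 > P9/second 2.
P22 first at 26: fill all 4 ; 36 left.
Fill P33 first block (8 at 24) ; 28 left.
Fill P9 first block (7 at 20) ; 21 left.
P33/second (19): +8 ; 13 left.
P12 first at 18: fill all 9 ; 4 left.
P22 second at 17: only 4 left, fill 4.
Total = 26×4 + 24×8 + 20×7 + 19×8 + 18×9 + 17×4 = 818.

818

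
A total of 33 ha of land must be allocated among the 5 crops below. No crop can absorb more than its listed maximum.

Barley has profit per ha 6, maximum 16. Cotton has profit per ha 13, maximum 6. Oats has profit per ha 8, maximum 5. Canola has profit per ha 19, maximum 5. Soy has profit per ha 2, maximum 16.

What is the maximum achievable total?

311

Order the crops by profit per ha: Canola 19 > Cotton 13 > Oats 8 > Barley 6 > Soy 2.
Canola takes 5 to reach its cap of 5 — 28 left.
Give Cotton 6 to hit its cap of 6 — 22 left.
Give Oats 5 to hit its cap of 5 — 17 left.
Barley takes 16 to reach its cap of 16 — 1 left.
Soy: +1 (room for 16) → 1. Pool exhausted.
Total = 6×16 + 13×6 + 8×5 + 19×5 + 2×1 = 311.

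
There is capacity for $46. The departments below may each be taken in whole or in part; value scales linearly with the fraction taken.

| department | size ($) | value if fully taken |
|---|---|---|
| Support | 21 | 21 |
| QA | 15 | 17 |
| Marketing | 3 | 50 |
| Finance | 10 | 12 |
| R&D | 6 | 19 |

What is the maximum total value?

Best value per unit of size first: Marketing 50/3≈16.7, R&D 19/6≈3.17, Finance 12/10≈1.2, QA 17/15≈1.13, Support 21/21≈1.
Take all of Marketing (3 $, value 50) ; 43 $ left.
R&D: take in full, 6 $ for value 19 ; 37 left.
Finance: take in full, 10 $ for value 12 ; 27 left.
QA: take in full, 15 $ for value 17 ; 12 left.
Fill the last 12 $ with part of Support: 12/21 of it earns 12.
Total value = 110.

110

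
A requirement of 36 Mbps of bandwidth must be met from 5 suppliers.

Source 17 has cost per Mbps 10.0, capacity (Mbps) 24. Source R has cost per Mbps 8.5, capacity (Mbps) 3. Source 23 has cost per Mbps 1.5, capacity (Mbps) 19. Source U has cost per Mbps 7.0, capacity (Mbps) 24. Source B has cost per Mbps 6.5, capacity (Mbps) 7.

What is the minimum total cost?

Cheapest first:
Source 23 (1.5): use full 19 — 17 Mbps to go.
Take 7 from Source B at 6.5 — need 10 more.
Source U at 7.0: take 10 of its 24 — requirement met.
Source R, Source 17: unused.
Cost = 19×1.5 + 7×6.5 + 10×7.0 = 144.

144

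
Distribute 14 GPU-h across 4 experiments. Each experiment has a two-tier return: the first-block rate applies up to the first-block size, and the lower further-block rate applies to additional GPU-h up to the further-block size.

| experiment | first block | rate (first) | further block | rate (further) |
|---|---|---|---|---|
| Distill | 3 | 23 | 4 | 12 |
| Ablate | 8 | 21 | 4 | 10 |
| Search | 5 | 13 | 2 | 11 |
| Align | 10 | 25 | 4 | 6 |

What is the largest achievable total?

340

Rank every tier by rate: Align/first 25 > Distill/first 23 > Ablate/first 21 > Search/first 13 > Distill/second 12 > Search/second 11 > Ablate/second 10 > Align/second 6.
Align/first (25): +10 — 4 left.
Fill Distill first block (3 at 23) — 1 left.
Ablate/first: +1 of 8 at 21; pool empty.
Total = 25×10 + 23×3 + 21×1 = 340.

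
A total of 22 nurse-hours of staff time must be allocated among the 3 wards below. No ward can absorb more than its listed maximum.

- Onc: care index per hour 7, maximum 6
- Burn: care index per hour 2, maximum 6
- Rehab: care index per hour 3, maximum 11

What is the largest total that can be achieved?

Order the wards by care index per hour: Onc 7 > Rehab 3 > Burn 2.
Onc: +6 to 6 (cap) ; 16 left.
Rehab takes 11 to reach its cap of 11 ; 5 left.
Burn has room for 6 but only 5 remain, so it gets 5.
Total = 7×6 + 2×5 + 3×11 = 85.

85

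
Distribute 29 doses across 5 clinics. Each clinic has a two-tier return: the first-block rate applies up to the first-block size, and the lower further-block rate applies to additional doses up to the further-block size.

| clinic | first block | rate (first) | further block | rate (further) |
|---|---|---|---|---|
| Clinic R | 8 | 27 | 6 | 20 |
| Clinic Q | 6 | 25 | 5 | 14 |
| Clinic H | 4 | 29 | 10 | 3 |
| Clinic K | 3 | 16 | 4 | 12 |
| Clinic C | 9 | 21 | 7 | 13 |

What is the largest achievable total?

Treat each block as its own option and order by rate: Clinic H/tier1 29 > Clinic R/tier1 27 > Clinic Q/tier1 25 > Clinic C/tier1 21 > Clinic R/tier2 20 > Clinic K/tier1 16 > Clinic Q/tier2 14 > Clinic C/tier2 13 > Clinic K/tier2 12 > Clinic H/tier2 3.
Clinic H/tier1 (29): +4 ; 25 left.
Clinic R tier1 at 27: fill all 8 ; 17 left.
Clinic Q/tier1 (25): +6 ; 11 left.
Clinic C/tier1 (21): +9 ; 2 left.
Clinic R tier2 at 20: only 2 left, fill 2.
Total = 29×4 + 27×8 + 25×6 + 21×9 + 20×2 = 711.

711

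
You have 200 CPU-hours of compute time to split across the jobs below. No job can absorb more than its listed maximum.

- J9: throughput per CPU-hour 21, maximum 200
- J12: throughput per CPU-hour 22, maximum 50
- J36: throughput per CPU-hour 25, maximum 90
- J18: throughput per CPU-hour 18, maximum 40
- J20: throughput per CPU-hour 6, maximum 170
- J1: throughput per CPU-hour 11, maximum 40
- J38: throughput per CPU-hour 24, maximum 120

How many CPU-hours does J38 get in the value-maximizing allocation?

110

Rank by throughput per CPU-hour: J36 25 > J38 24 > J12 22 > J9 21 > J18 18 > J1 11 > J20 6.
J36: +90 to 90 (cap) — 110 left.
Only 110 left; J38 takes them to reach 110.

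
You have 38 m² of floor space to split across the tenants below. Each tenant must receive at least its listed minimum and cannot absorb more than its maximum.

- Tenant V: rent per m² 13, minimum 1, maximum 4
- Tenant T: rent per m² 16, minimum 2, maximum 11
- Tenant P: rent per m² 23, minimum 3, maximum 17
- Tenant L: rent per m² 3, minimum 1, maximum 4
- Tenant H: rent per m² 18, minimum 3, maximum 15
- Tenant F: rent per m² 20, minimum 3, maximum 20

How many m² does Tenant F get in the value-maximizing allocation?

Meeting every minimum uses 1+2+3+1+3+3 = 13 m², leaving 25.
Highest rent per m² first: Tenant P 23 > Tenant F 20 > Tenant H 18 > Tenant T 16 > Tenant V 13 > Tenant L 3.
Tenant P: +14 to 17 (cap) → 11 left.
Only 11 left; Tenant F takes them to reach 14.

14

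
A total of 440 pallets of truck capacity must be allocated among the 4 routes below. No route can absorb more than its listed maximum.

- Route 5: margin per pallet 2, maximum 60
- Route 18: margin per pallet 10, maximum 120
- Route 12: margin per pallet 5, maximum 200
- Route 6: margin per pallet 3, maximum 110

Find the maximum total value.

Order the routes by margin per pallet: Route 18 10 > Route 12 5 > Route 6 3 > Route 5 2.
Give Route 18 120 to hit its cap of 120 — 320 left.
Give Route 12 200 to hit its cap of 200 — 120 left.
Route 6: +110 to 110 (cap) — 10 left.
Route 5 has room for 60 but only 10 remain, so it gets 10.
Total = 2×10 + 10×120 + 5×200 + 3×110 = 2550.

2550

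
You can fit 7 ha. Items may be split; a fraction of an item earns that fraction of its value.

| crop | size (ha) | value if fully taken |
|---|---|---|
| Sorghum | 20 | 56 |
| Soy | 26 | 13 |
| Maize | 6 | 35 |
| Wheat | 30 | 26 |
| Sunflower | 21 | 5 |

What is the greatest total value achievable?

Best value per unit of size first: Maize 35/6≈5.83, Sorghum 56/20≈2.8, Wheat 26/30≈0.867, Soy 13/26≈0.5, Sunflower 5/21≈0.238.
Take all of Maize (6 ha, value 35) — 1 ha left.
1 ha left: a 1/20 share of Sorghum gives 56×1/20 = 2.8.
Total value = 37.8.

37.8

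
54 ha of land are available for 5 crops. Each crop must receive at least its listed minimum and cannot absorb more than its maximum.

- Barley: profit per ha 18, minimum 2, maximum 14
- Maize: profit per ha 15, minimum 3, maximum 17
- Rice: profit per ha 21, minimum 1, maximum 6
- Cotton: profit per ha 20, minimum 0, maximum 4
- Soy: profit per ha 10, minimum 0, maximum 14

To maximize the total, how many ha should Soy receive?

Meeting every minimum uses 2+3+1+0+0 = 6 ha, leaving 48.
Rank by profit per ha: Rice 21 > Cotton 20 > Barley 18 > Maize 15 > Soy 10.
Rice: +5 to 6 (cap) → 43 left.
Cotton: +4 to 4 (cap) → 39 left.
Barley takes 12 more to reach its cap of 14 → 27 left.
Give Maize 14 more to hit its cap of 17 → 13 left.
Only 13 left; Soy takes them to reach 13.

13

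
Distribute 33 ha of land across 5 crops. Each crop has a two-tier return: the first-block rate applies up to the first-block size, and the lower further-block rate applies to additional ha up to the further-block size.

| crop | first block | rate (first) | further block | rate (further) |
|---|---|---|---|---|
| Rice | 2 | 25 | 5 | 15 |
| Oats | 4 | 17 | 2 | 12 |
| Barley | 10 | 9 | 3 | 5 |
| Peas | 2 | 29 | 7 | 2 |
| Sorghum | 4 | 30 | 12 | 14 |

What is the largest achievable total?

581

Treat each block as its own option and order by rate: Sorghum/first 30 > Peas/first 29 > Rice/first 25 > Oats/first 17 > Rice/second 15 > Sorghum/second 14 > Oats/second 12 > Barley/first 9 > Barley/second 5 > Peas/second 2.
Sorghum/first (30): +4 → 29 left.
Peas first at 29: fill all 2 → 27 left.
Fill Rice first block (2 at 25) → 25 left.
Fill Oats first block (4 at 17) → 21 left.
Rice second at 15: fill all 5 → 16 left.
Fill Sorghum second block (12 at 14) → 4 left.
Fill Oats second block (2 at 12) → 2 left.
Barley/first: +2 of 10 at 9; pool empty.
Total = 30×4 + 29×2 + 25×2 + 17×4 + 15×5 + 14×12 + 12×2 + 9×2 = 581.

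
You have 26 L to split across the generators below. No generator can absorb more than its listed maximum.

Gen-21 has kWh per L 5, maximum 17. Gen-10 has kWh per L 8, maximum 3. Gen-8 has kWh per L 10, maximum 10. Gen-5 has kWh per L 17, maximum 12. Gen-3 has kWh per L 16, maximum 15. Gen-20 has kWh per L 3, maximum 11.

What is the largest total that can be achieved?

Rank by kWh per L: Gen-5 17 > Gen-3 16 > Gen-8 10 > Gen-10 8 > Gen-21 5 > Gen-20 3.
Give Gen-5 12 to hit its cap of 12 → 14 left.
Gen-3: +14 (room for 15) → 14. Pool exhausted.
Total = 17×12 + 16×14 = 428.

428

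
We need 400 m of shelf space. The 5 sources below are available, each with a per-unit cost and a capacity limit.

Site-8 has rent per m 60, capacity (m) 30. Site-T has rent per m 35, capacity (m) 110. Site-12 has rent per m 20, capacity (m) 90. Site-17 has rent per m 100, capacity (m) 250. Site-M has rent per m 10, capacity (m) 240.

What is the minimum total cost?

Fill from the cheapest source first.
Site-M (10): use full 240 ; 160 m to go.
Site-12 (20): use full 90 ; 70 m to go.
Site-T (35): take the remaining 70 ; done.
Site-8, Site-17: unused.
Cost = 240×10 + 90×20 + 70×35 = 6650.

6650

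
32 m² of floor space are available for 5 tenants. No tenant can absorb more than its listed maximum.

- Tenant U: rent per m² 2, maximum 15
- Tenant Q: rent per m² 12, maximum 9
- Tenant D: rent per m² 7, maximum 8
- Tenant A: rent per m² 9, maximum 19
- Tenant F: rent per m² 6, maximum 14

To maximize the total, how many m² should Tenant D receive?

Rank by rent per m²: Tenant Q 12 > Tenant A 9 > Tenant D 7 > Tenant F 6 > Tenant U 2.
Tenant Q: +9 to 9 (cap) → 23 left.
Tenant A takes 19 to reach its cap of 19 → 4 left.
Tenant D: +4 (room for 8) → 4. Pool exhausted.

4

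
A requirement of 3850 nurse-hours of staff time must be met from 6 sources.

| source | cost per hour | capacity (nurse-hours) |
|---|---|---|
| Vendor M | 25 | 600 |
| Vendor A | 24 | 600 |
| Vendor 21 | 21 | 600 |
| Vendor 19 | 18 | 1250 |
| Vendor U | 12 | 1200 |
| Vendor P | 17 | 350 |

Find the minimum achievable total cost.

Use sources in increasing cost order.
Take 1200 from Vendor U at 12 — need 2650 more.
Take 350 from Vendor P at 17 — need 2300 more.
Take 1250 from Vendor 19 at 18 — need 1050 more.
Take 600 from Vendor 21 at 21 — need 450 more.
Take 450 from Vendor A at 24 to finish.
Vendor M: unused.
Cost = 1200×12 + 350×17 + 1250×18 + 600×21 + 450×24 = 66250.

66250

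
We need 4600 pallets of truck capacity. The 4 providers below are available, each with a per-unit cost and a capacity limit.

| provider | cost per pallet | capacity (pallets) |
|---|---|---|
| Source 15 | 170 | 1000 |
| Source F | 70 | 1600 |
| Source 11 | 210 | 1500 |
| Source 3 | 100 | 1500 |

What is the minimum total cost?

537000

Fill from the cheapest provider first.
Take 1600 from Source F at 70 → need 3000 more.
Take 1500 from Source 3 at 100 → need 1500 more.
Source 15 at 170: take all 1000 pallets → 500 still needed.
Source 11 (210): take the remaining 500 → done.
Cost = 1600×70 + 1500×100 + 1000×170 + 500×210 = 537000.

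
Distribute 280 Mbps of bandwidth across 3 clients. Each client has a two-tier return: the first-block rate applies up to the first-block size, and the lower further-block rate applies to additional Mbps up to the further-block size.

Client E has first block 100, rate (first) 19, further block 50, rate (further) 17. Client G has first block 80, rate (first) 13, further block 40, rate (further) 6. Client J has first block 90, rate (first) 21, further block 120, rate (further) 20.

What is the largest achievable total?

5620

Rank every tier by rate: Client J/T1 21 > Client J/T2 20 > Client E/T1 19 > Client E/T2 17 > Client G/T1 13 > Client G/T2 6.
Fill Client J T1 block (90 at 21) → 190 left.
Client J/T2 (20): +120 → 70 left.
Client E/T1: +70 of 100 at 19; pool empty.
Total = 21×90 + 20×120 + 19×70 = 5620.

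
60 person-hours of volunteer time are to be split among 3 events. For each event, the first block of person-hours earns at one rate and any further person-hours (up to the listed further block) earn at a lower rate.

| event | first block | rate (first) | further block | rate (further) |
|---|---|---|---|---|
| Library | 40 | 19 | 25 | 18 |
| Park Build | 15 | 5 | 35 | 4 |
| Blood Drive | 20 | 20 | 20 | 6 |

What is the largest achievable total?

1160

Treat each block as its own option and order by rate: Blood Drive/T1 20 > Library/T1 19 > Library/T2 18 > Blood Drive/T2 6 > Park Build/T1 5 > Park Build/T2 4.
Blood Drive/T1 (20): +20 — 40 left.
Library T1 at 19: fill all 40 — 0 left.
Total = 20×20 + 19×40 = 1160.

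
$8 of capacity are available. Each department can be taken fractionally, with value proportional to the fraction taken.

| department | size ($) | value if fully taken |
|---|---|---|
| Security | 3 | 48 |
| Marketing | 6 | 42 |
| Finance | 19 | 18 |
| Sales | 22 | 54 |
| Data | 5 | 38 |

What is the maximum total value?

Best value per unit of size first: Security 48/3≈16, Data 38/5≈7.6, Marketing 42/6≈7, Sales 54/22≈2.45, Finance 18/19≈0.947.
Take all of Security (3 $, value 48) ; 5 $ left.
Take all of Data (5 $, value 38) ; 0 $ left.
Total value = 86.

86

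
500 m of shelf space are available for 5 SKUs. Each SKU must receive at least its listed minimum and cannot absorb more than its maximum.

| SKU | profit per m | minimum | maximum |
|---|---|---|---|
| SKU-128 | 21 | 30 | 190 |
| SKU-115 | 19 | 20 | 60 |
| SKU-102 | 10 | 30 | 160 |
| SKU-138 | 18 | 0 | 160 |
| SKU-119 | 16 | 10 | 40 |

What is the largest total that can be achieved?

Meeting every minimum uses 30+20+30+0+10 = 90 m, leaving 410.
Order the SKUs by profit per m: SKU-128 21 > SKU-115 19 > SKU-138 18 > SKU-119 16 > SKU-102 10.
Give SKU-128 160 more to hit its cap of 190 ; 250 left.
SKU-115: +40 to 60 (cap) ; 210 left.
SKU-138: +160 to 160 (cap) ; 50 left.
Give SKU-119 30 more to hit its cap of 40 ; 20 left.
SKU-102: +20 (room for 130) → 50. Pool exhausted.
Total = 21×190 + 19×60 + 10×50 + 18×160 + 16×40 = 9150.

9150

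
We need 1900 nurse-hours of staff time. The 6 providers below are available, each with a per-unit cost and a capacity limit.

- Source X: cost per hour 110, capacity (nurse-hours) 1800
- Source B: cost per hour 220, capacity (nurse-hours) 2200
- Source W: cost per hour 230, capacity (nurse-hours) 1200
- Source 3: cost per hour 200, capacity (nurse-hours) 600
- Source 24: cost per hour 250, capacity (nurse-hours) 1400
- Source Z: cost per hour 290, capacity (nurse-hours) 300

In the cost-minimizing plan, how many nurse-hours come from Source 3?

Cheapest first:
Source X at 110: take all 1800 nurse-hours — 100 still needed.
Take 100 from Source 3 at 200 to finish.
Source B, Source W, Source 24, Source Z: unused.

100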